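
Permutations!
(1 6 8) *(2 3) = (1 6 8)(2 3) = [0, 6, 3, 2, 4, 5, 8, 7, 1]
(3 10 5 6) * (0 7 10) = (0 7 10 5 6 3) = [7, 1, 2, 0, 4, 6, 3, 10, 8, 9, 5]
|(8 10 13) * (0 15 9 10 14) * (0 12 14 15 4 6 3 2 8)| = 10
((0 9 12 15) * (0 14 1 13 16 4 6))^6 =(0 13 12 4 14)(1 9 16 15 6)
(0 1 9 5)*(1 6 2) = [6, 9, 1, 3, 4, 0, 2, 7, 8, 5] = (0 6 2 1 9 5)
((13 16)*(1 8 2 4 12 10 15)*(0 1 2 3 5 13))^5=(0 13 3 1 16 5 8)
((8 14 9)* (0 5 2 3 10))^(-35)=(8 14 9)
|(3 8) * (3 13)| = |(3 8 13)| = 3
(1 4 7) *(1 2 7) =(1 4)(2 7) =[0, 4, 7, 3, 1, 5, 6, 2]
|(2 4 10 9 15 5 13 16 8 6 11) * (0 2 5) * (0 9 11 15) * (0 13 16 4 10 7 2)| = 12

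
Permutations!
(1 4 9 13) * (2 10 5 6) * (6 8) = (1 4 9 13)(2 10 5 8 6) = [0, 4, 10, 3, 9, 8, 2, 7, 6, 13, 5, 11, 12, 1]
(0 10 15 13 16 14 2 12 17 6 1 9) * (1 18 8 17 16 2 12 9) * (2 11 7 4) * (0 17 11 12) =(0 10 15 13 12 16 14)(2 9 17 6 18 8 11 7 4) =[10, 1, 9, 3, 2, 5, 18, 4, 11, 17, 15, 7, 16, 12, 0, 13, 14, 6, 8]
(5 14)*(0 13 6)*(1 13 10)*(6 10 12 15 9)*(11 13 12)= [11, 12, 2, 3, 4, 14, 0, 7, 8, 6, 1, 13, 15, 10, 5, 9]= (0 11 13 10 1 12 15 9 6)(5 14)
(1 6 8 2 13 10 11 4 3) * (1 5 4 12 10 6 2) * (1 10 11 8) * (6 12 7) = (1 2 13 12 11 7 6)(3 5 4)(8 10) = [0, 2, 13, 5, 3, 4, 1, 6, 10, 9, 8, 7, 11, 12]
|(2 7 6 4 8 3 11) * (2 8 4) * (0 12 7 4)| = 6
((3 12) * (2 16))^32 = ((2 16)(3 12))^32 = (16)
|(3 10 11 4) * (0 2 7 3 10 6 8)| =|(0 2 7 3 6 8)(4 10 11)| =6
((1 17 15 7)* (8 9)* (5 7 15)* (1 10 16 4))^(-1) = (1 4 16 10 7 5 17)(8 9)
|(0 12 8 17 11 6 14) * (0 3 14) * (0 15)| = 14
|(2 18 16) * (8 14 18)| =|(2 8 14 18 16)| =5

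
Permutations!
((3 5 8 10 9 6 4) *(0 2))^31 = (0 2)(3 10 4 8 6 5 9)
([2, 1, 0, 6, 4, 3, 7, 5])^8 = [0, 1, 2, 3, 4, 5, 6, 7]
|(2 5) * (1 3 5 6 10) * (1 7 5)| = |(1 3)(2 6 10 7 5)| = 10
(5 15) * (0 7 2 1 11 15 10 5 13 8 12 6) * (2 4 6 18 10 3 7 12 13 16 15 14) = (0 12 18 10 5 3 7 4 6)(1 11 14 2)(8 13)(15 16) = [12, 11, 1, 7, 6, 3, 0, 4, 13, 9, 5, 14, 18, 8, 2, 16, 15, 17, 10]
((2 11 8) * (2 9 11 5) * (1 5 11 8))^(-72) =(11)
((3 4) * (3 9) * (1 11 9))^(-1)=(1 4 3 9 11)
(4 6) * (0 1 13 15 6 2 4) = (0 1 13 15 6)(2 4) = [1, 13, 4, 3, 2, 5, 0, 7, 8, 9, 10, 11, 12, 15, 14, 6]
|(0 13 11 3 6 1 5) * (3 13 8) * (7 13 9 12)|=|(0 8 3 6 1 5)(7 13 11 9 12)|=30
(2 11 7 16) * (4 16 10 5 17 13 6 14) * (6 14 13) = (2 11 7 10 5 17 6 13 14 4 16) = [0, 1, 11, 3, 16, 17, 13, 10, 8, 9, 5, 7, 12, 14, 4, 15, 2, 6]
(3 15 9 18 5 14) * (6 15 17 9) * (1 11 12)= (1 11 12)(3 17 9 18 5 14)(6 15)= [0, 11, 2, 17, 4, 14, 15, 7, 8, 18, 10, 12, 1, 13, 3, 6, 16, 9, 5]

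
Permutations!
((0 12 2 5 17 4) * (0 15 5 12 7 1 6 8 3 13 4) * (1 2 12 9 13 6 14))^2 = ((0 7 2 9 13 4 15 5 17)(1 14)(3 6 8))^2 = (0 2 13 15 17 7 9 4 5)(3 8 6)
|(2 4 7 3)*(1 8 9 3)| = 7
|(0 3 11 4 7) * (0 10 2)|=7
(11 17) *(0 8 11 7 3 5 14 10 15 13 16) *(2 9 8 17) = (0 17 7 3 5 14 10 15 13 16)(2 9 8 11) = [17, 1, 9, 5, 4, 14, 6, 3, 11, 8, 15, 2, 12, 16, 10, 13, 0, 7]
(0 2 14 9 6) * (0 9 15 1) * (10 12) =(0 2 14 15 1)(6 9)(10 12) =[2, 0, 14, 3, 4, 5, 9, 7, 8, 6, 12, 11, 10, 13, 15, 1]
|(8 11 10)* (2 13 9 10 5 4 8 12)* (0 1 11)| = 30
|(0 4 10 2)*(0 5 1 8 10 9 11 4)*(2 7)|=|(1 8 10 7 2 5)(4 9 11)|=6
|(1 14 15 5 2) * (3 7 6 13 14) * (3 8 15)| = |(1 8 15 5 2)(3 7 6 13 14)| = 5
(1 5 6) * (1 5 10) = (1 10)(5 6) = [0, 10, 2, 3, 4, 6, 5, 7, 8, 9, 1]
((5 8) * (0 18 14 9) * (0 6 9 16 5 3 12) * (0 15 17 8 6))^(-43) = ((0 18 14 16 5 6 9)(3 12 15 17 8))^(-43) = (0 9 6 5 16 14 18)(3 15 8 12 17)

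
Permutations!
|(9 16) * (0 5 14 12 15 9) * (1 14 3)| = 9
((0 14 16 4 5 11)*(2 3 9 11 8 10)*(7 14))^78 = ((0 7 14 16 4 5 8 10 2 3 9 11))^78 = (0 8)(2 14)(3 16)(4 9)(5 11)(7 10)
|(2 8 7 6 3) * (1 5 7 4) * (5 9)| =|(1 9 5 7 6 3 2 8 4)| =9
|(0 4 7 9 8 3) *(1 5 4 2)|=|(0 2 1 5 4 7 9 8 3)|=9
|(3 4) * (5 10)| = 2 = |(3 4)(5 10)|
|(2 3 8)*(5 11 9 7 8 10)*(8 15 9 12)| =|(2 3 10 5 11 12 8)(7 15 9)| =21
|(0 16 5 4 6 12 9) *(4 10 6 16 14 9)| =6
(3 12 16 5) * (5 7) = (3 12 16 7 5) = [0, 1, 2, 12, 4, 3, 6, 5, 8, 9, 10, 11, 16, 13, 14, 15, 7]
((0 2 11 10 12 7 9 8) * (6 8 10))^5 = (7 9 10 12)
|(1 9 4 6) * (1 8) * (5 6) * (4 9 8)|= 6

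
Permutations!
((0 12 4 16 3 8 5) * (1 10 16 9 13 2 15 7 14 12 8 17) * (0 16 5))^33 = (0 8)(1 16)(2 15 7 14 12 4 9 13)(3 10)(5 17)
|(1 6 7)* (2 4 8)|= 3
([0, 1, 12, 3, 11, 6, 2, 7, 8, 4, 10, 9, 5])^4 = [0, 1, 2, 3, 11, 5, 6, 7, 8, 4, 10, 9, 12]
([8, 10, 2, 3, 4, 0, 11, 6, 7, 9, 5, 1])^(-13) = (0 6 10 8 11 5 7 1)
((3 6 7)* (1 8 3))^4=((1 8 3 6 7))^4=(1 7 6 3 8)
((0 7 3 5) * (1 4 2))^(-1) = ((0 7 3 5)(1 4 2))^(-1) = (0 5 3 7)(1 2 4)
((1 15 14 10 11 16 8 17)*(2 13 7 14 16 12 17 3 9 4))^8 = (1 13 15 7 16 14 8 10 3 11 9 12 4 17 2)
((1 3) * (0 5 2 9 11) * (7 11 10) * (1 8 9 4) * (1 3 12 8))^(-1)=(0 11 7 10 9 8 12 1 3 4 2 5)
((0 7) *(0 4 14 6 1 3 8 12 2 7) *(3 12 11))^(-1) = (1 6 14 4 7 2 12)(3 11 8)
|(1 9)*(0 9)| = 3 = |(0 9 1)|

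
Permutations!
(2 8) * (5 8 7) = (2 7 5 8) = [0, 1, 7, 3, 4, 8, 6, 5, 2]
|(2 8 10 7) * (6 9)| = 4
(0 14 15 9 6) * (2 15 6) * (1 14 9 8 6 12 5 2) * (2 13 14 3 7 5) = [9, 3, 15, 7, 4, 13, 0, 5, 6, 1, 10, 11, 2, 14, 12, 8] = (0 9 1 3 7 5 13 14 12 2 15 8 6)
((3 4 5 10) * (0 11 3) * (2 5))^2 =((0 11 3 4 2 5 10))^2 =(0 3 2 10 11 4 5)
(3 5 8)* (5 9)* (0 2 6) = [2, 1, 6, 9, 4, 8, 0, 7, 3, 5] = (0 2 6)(3 9 5 8)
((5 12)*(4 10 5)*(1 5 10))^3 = (1 4 12 5)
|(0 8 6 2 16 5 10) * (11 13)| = |(0 8 6 2 16 5 10)(11 13)| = 14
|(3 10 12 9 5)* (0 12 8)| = 7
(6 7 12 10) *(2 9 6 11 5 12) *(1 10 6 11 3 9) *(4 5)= (1 10 3 9 11 4 5 12 6 7 2)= [0, 10, 1, 9, 5, 12, 7, 2, 8, 11, 3, 4, 6]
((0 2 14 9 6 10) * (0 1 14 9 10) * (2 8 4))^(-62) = ((0 8 4 2 9 6)(1 14 10))^(-62) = (0 9 4)(1 14 10)(2 8 6)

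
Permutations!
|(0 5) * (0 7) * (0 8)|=4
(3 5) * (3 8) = (3 5 8) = [0, 1, 2, 5, 4, 8, 6, 7, 3]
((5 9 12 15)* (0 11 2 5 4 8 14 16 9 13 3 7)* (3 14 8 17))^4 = ((0 11 2 5 13 14 16 9 12 15 4 17 3 7))^4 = (0 13 12 3 2 16 4)(5 9 17 11 14 15 7)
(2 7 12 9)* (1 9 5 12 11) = (1 9 2 7 11)(5 12) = [0, 9, 7, 3, 4, 12, 6, 11, 8, 2, 10, 1, 5]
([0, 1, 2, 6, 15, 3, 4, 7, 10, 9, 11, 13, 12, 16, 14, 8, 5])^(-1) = [0, 1, 2, 5, 6, 16, 3, 7, 15, 9, 8, 10, 12, 11, 14, 4, 13]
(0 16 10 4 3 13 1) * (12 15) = (0 16 10 4 3 13 1)(12 15) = [16, 0, 2, 13, 3, 5, 6, 7, 8, 9, 4, 11, 15, 1, 14, 12, 10]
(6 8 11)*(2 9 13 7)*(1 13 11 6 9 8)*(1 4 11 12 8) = (1 13 7 2)(4 11 9 12 8 6) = [0, 13, 1, 3, 11, 5, 4, 2, 6, 12, 10, 9, 8, 7]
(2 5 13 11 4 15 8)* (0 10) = (0 10)(2 5 13 11 4 15 8) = [10, 1, 5, 3, 15, 13, 6, 7, 2, 9, 0, 4, 12, 11, 14, 8]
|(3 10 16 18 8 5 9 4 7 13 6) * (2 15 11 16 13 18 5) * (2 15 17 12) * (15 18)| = |(2 17 12)(3 10 13 6)(4 7 15 11 16 5 9)(8 18)| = 84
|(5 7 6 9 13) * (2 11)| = |(2 11)(5 7 6 9 13)| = 10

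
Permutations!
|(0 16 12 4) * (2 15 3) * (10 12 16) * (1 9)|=|(16)(0 10 12 4)(1 9)(2 15 3)|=12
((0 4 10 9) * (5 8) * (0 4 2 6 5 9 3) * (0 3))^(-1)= ((0 2 6 5 8 9 4 10))^(-1)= (0 10 4 9 8 5 6 2)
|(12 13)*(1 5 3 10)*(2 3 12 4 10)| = 6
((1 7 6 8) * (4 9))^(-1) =(1 8 6 7)(4 9)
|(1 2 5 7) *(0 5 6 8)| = |(0 5 7 1 2 6 8)| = 7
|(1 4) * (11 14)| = 2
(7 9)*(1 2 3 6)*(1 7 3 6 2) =[0, 1, 6, 2, 4, 5, 7, 9, 8, 3] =(2 6 7 9 3)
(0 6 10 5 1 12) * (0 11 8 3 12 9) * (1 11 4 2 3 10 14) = (0 6 14 1 9)(2 3 12 4)(5 11 8 10) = [6, 9, 3, 12, 2, 11, 14, 7, 10, 0, 5, 8, 4, 13, 1]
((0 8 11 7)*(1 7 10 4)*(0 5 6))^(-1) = (0 6 5 7 1 4 10 11 8)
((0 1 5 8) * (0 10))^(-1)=(0 10 8 5 1)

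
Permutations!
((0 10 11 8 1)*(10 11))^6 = (0 8)(1 11)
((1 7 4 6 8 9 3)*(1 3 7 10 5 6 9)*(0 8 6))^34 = ((0 8 1 10 5)(4 9 7))^34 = (0 5 10 1 8)(4 9 7)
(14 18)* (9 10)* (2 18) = (2 18 14)(9 10) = [0, 1, 18, 3, 4, 5, 6, 7, 8, 10, 9, 11, 12, 13, 2, 15, 16, 17, 14]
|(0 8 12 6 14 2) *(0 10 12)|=|(0 8)(2 10 12 6 14)|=10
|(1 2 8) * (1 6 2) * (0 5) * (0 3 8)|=6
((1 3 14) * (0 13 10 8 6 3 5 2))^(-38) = (0 10 6 14 5)(1 2 13 8 3)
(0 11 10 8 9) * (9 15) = (0 11 10 8 15 9) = [11, 1, 2, 3, 4, 5, 6, 7, 15, 0, 8, 10, 12, 13, 14, 9]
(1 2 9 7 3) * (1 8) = (1 2 9 7 3 8) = [0, 2, 9, 8, 4, 5, 6, 3, 1, 7]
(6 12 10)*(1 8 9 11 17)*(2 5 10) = (1 8 9 11 17)(2 5 10 6 12) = [0, 8, 5, 3, 4, 10, 12, 7, 9, 11, 6, 17, 2, 13, 14, 15, 16, 1]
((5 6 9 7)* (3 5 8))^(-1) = ((3 5 6 9 7 8))^(-1) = (3 8 7 9 6 5)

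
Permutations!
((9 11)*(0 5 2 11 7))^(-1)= (0 7 9 11 2 5)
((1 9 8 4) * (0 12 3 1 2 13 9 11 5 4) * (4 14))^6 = (0 14)(1 13)(2 3)(4 12)(5 8)(9 11) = ((0 12 3 1 11 5 14 4 2 13 9 8))^6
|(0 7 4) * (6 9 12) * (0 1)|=12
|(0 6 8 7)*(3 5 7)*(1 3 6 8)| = |(0 8 6 1 3 5 7)| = 7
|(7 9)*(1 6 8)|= 6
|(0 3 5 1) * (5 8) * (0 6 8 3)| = |(1 6 8 5)| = 4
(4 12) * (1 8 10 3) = (1 8 10 3)(4 12) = [0, 8, 2, 1, 12, 5, 6, 7, 10, 9, 3, 11, 4]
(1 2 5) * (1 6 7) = (1 2 5 6 7) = [0, 2, 5, 3, 4, 6, 7, 1]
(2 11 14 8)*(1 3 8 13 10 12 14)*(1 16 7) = [0, 3, 11, 8, 4, 5, 6, 1, 2, 9, 12, 16, 14, 10, 13, 15, 7] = (1 3 8 2 11 16 7)(10 12 14 13)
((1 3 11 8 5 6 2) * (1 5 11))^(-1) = (1 3)(2 6 5)(8 11) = ((1 3)(2 5 6)(8 11))^(-1)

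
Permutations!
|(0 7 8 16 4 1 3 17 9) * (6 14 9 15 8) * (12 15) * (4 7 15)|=|(0 15 8 16 7 6 14 9)(1 3 17 12 4)|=40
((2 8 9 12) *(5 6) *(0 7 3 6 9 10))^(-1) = (0 10 8 2 12 9 5 6 3 7) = ((0 7 3 6 5 9 12 2 8 10))^(-1)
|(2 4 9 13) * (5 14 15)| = |(2 4 9 13)(5 14 15)| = 12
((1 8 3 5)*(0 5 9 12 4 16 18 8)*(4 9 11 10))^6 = ((0 5 1)(3 11 10 4 16 18 8)(9 12))^6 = (3 8 18 16 4 10 11)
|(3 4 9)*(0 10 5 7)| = 12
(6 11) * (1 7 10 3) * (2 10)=(1 7 2 10 3)(6 11)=[0, 7, 10, 1, 4, 5, 11, 2, 8, 9, 3, 6]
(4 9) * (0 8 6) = (0 8 6)(4 9) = [8, 1, 2, 3, 9, 5, 0, 7, 6, 4]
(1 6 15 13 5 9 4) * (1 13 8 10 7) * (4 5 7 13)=(1 6 15 8 10 13 7)(5 9)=[0, 6, 2, 3, 4, 9, 15, 1, 10, 5, 13, 11, 12, 7, 14, 8]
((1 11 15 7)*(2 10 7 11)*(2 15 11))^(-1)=((1 15 2 10 7))^(-1)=(1 7 10 2 15)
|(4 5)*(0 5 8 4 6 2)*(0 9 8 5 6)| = |(0 6 2 9 8 4 5)| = 7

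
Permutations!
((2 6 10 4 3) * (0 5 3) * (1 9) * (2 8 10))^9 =(0 8)(1 9)(2 6)(3 4)(5 10)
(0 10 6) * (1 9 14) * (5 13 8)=(0 10 6)(1 9 14)(5 13 8)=[10, 9, 2, 3, 4, 13, 0, 7, 5, 14, 6, 11, 12, 8, 1]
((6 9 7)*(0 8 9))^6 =(0 8 9 7 6)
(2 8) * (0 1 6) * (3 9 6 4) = (0 1 4 3 9 6)(2 8) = [1, 4, 8, 9, 3, 5, 0, 7, 2, 6]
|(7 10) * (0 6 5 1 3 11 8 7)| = 9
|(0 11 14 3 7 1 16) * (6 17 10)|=21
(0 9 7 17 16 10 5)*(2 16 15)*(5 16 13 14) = (0 9 7 17 15 2 13 14 5)(10 16) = [9, 1, 13, 3, 4, 0, 6, 17, 8, 7, 16, 11, 12, 14, 5, 2, 10, 15]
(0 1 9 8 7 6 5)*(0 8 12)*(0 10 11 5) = (0 1 9 12 10 11 5 8 7 6) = [1, 9, 2, 3, 4, 8, 0, 6, 7, 12, 11, 5, 10]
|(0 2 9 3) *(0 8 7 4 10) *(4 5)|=9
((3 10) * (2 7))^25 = ((2 7)(3 10))^25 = (2 7)(3 10)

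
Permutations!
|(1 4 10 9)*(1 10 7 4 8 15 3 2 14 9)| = 8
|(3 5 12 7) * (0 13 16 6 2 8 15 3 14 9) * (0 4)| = 14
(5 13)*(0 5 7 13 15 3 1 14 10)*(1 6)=[5, 14, 2, 6, 4, 15, 1, 13, 8, 9, 0, 11, 12, 7, 10, 3]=(0 5 15 3 6 1 14 10)(7 13)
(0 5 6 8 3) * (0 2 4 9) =(0 5 6 8 3 2 4 9) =[5, 1, 4, 2, 9, 6, 8, 7, 3, 0]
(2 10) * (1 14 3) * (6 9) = (1 14 3)(2 10)(6 9) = [0, 14, 10, 1, 4, 5, 9, 7, 8, 6, 2, 11, 12, 13, 3]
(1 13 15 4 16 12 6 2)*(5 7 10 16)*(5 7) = (1 13 15 4 7 10 16 12 6 2) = [0, 13, 1, 3, 7, 5, 2, 10, 8, 9, 16, 11, 6, 15, 14, 4, 12]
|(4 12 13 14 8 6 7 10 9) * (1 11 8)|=11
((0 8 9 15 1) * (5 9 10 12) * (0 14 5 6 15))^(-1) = ((0 8 10 12 6 15 1 14 5 9))^(-1) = (0 9 5 14 1 15 6 12 10 8)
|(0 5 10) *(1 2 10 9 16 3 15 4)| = 10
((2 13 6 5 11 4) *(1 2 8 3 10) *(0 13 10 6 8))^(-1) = ((0 13 8 3 6 5 11 4)(1 2 10))^(-1) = (0 4 11 5 6 3 8 13)(1 10 2)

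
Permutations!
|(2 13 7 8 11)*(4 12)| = 10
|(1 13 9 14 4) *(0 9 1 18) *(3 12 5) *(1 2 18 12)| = 11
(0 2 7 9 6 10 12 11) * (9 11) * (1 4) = (0 2 7 11)(1 4)(6 10 12 9) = [2, 4, 7, 3, 1, 5, 10, 11, 8, 6, 12, 0, 9]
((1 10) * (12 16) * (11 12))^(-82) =(11 16 12)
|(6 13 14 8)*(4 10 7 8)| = 7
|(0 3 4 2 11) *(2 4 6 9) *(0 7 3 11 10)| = 8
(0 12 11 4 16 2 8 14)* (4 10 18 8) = (0 12 11 10 18 8 14)(2 4 16) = [12, 1, 4, 3, 16, 5, 6, 7, 14, 9, 18, 10, 11, 13, 0, 15, 2, 17, 8]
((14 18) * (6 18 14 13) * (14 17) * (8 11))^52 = (6 18 13)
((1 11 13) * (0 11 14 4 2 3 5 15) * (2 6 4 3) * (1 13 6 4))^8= ((0 11 6 1 14 3 5 15))^8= (15)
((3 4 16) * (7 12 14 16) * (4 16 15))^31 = (3 16)(4 7 12 14 15)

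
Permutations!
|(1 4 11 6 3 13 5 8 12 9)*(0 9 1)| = |(0 9)(1 4 11 6 3 13 5 8 12)| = 18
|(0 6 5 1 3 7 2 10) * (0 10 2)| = 6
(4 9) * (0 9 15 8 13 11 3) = (0 9 4 15 8 13 11 3) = [9, 1, 2, 0, 15, 5, 6, 7, 13, 4, 10, 3, 12, 11, 14, 8]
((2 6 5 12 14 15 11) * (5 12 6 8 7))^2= ((2 8 7 5 6 12 14 15 11))^2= (2 7 6 14 11 8 5 12 15)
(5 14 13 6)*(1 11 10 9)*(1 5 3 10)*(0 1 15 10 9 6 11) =(0 1)(3 9 5 14 13 11 15 10 6) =[1, 0, 2, 9, 4, 14, 3, 7, 8, 5, 6, 15, 12, 11, 13, 10]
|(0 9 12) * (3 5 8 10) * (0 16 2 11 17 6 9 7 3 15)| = |(0 7 3 5 8 10 15)(2 11 17 6 9 12 16)| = 7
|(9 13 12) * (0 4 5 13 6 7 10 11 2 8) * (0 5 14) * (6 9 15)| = |(0 4 14)(2 8 5 13 12 15 6 7 10 11)| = 30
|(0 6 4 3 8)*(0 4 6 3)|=4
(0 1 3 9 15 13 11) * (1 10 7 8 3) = (0 10 7 8 3 9 15 13 11) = [10, 1, 2, 9, 4, 5, 6, 8, 3, 15, 7, 0, 12, 11, 14, 13]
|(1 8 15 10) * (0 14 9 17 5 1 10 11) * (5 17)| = 8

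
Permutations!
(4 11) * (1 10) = [0, 10, 2, 3, 11, 5, 6, 7, 8, 9, 1, 4] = (1 10)(4 11)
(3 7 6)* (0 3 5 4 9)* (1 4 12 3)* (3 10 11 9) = [1, 4, 2, 7, 3, 12, 5, 6, 8, 0, 11, 9, 10] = (0 1 4 3 7 6 5 12 10 11 9)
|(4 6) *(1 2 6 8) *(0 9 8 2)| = 12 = |(0 9 8 1)(2 6 4)|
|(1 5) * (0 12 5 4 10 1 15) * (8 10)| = 4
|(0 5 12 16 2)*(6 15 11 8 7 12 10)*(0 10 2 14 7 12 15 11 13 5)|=12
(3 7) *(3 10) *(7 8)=(3 8 7 10)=[0, 1, 2, 8, 4, 5, 6, 10, 7, 9, 3]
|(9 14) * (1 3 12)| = 6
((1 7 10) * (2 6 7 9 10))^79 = ((1 9 10)(2 6 7))^79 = (1 9 10)(2 6 7)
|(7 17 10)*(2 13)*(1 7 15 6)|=6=|(1 7 17 10 15 6)(2 13)|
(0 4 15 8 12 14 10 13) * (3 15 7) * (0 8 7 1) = [4, 0, 2, 15, 1, 5, 6, 3, 12, 9, 13, 11, 14, 8, 10, 7] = (0 4 1)(3 15 7)(8 12 14 10 13)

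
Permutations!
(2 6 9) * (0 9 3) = (0 9 2 6 3) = [9, 1, 6, 0, 4, 5, 3, 7, 8, 2]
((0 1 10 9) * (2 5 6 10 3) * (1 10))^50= ((0 10 9)(1 3 2 5 6))^50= (0 9 10)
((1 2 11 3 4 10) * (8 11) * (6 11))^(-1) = ((1 2 8 6 11 3 4 10))^(-1) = (1 10 4 3 11 6 8 2)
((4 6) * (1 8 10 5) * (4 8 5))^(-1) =((1 5)(4 6 8 10))^(-1) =(1 5)(4 10 8 6)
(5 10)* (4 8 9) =(4 8 9)(5 10) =[0, 1, 2, 3, 8, 10, 6, 7, 9, 4, 5]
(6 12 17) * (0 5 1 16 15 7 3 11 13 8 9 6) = (0 5 1 16 15 7 3 11 13 8 9 6 12 17) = [5, 16, 2, 11, 4, 1, 12, 3, 9, 6, 10, 13, 17, 8, 14, 7, 15, 0]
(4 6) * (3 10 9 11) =(3 10 9 11)(4 6) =[0, 1, 2, 10, 6, 5, 4, 7, 8, 11, 9, 3]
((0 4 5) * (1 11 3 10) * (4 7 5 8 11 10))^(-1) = ((0 7 5)(1 10)(3 4 8 11))^(-1) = (0 5 7)(1 10)(3 11 8 4)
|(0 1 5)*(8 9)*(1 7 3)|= |(0 7 3 1 5)(8 9)|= 10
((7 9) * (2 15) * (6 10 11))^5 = ((2 15)(6 10 11)(7 9))^5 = (2 15)(6 11 10)(7 9)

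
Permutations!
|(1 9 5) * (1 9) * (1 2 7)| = |(1 2 7)(5 9)| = 6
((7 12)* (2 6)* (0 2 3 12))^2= (0 6 12)(2 3 7)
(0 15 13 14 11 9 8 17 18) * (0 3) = (0 15 13 14 11 9 8 17 18 3) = [15, 1, 2, 0, 4, 5, 6, 7, 17, 8, 10, 9, 12, 14, 11, 13, 16, 18, 3]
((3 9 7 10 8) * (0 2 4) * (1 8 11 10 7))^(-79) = ((0 2 4)(1 8 3 9)(10 11))^(-79) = (0 4 2)(1 8 3 9)(10 11)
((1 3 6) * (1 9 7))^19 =(1 7 9 6 3) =((1 3 6 9 7))^19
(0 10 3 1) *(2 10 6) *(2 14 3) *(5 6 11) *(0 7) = (0 11 5 6 14 3 1 7)(2 10) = [11, 7, 10, 1, 4, 6, 14, 0, 8, 9, 2, 5, 12, 13, 3]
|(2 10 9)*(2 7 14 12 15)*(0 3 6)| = |(0 3 6)(2 10 9 7 14 12 15)| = 21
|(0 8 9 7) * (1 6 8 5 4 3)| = 9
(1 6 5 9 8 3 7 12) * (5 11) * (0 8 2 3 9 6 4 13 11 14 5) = [8, 4, 3, 7, 13, 6, 14, 12, 9, 2, 10, 0, 1, 11, 5] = (0 8 9 2 3 7 12 1 4 13 11)(5 6 14)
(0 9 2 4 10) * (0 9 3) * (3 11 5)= [11, 1, 4, 0, 10, 3, 6, 7, 8, 2, 9, 5]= (0 11 5 3)(2 4 10 9)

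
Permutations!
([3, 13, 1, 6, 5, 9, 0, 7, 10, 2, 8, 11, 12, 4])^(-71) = (0 3 6)(1 13 4 5 9 2)(8 10)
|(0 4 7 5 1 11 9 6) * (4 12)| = 9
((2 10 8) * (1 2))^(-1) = ((1 2 10 8))^(-1) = (1 8 10 2)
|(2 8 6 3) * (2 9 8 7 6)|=6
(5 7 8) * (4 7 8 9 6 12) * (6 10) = [0, 1, 2, 3, 7, 8, 12, 9, 5, 10, 6, 11, 4] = (4 7 9 10 6 12)(5 8)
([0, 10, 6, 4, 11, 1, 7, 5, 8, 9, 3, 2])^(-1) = (1 5 7 6 2 11 4 3 10)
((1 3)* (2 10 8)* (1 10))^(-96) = ((1 3 10 8 2))^(-96) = (1 2 8 10 3)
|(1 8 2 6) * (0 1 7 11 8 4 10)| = |(0 1 4 10)(2 6 7 11 8)| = 20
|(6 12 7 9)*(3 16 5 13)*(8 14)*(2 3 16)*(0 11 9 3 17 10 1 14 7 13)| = |(0 11 9 6 12 13 16 5)(1 14 8 7 3 2 17 10)| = 8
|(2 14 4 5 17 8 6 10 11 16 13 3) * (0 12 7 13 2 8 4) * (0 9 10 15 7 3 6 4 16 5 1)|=|(0 12 3 8 4 1)(2 14 9 10 11 5 17 16)(6 15 7 13)|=24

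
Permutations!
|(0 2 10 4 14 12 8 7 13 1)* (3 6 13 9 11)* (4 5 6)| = 56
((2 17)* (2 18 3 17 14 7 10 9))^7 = (2 7 9 14 10)(3 17 18)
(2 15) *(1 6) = [0, 6, 15, 3, 4, 5, 1, 7, 8, 9, 10, 11, 12, 13, 14, 2] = (1 6)(2 15)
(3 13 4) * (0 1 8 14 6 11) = (0 1 8 14 6 11)(3 13 4) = [1, 8, 2, 13, 3, 5, 11, 7, 14, 9, 10, 0, 12, 4, 6]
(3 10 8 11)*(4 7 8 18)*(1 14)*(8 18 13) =(1 14)(3 10 13 8 11)(4 7 18) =[0, 14, 2, 10, 7, 5, 6, 18, 11, 9, 13, 3, 12, 8, 1, 15, 16, 17, 4]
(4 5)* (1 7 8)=[0, 7, 2, 3, 5, 4, 6, 8, 1]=(1 7 8)(4 5)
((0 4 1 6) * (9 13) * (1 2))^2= (13)(0 2 6 4 1)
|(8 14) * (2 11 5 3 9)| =10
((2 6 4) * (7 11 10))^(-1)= ((2 6 4)(7 11 10))^(-1)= (2 4 6)(7 10 11)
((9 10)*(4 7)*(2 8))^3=((2 8)(4 7)(9 10))^3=(2 8)(4 7)(9 10)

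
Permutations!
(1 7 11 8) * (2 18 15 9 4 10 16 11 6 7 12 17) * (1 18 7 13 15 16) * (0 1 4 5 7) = (0 1 12 17 2)(4 10)(5 7 6 13 15 9)(8 18 16 11) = [1, 12, 0, 3, 10, 7, 13, 6, 18, 5, 4, 8, 17, 15, 14, 9, 11, 2, 16]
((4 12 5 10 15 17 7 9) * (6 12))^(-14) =((4 6 12 5 10 15 17 7 9))^(-14) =(4 10 9 5 7 12 17 6 15)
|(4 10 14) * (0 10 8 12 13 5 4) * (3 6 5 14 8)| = |(0 10 8 12 13 14)(3 6 5 4)| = 12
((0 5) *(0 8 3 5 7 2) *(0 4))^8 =(3 8 5)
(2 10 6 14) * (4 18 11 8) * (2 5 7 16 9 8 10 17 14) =(2 17 14 5 7 16 9 8 4 18 11 10 6) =[0, 1, 17, 3, 18, 7, 2, 16, 4, 8, 6, 10, 12, 13, 5, 15, 9, 14, 11]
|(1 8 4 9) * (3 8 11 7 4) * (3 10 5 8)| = |(1 11 7 4 9)(5 8 10)| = 15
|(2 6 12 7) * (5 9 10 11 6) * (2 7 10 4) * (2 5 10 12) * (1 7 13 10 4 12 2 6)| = 5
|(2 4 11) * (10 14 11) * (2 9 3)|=7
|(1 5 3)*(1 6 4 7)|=6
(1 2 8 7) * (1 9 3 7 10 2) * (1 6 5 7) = (1 6 5 7 9 3)(2 8 10) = [0, 6, 8, 1, 4, 7, 5, 9, 10, 3, 2]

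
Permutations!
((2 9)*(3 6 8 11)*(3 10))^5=(11)(2 9)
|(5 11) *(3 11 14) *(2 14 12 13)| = |(2 14 3 11 5 12 13)| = 7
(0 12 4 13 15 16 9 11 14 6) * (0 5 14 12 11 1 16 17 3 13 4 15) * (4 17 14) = (0 11 12 15 14 6 5 4 17 3 13)(1 16 9) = [11, 16, 2, 13, 17, 4, 5, 7, 8, 1, 10, 12, 15, 0, 6, 14, 9, 3]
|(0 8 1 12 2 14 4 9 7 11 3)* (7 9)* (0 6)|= 11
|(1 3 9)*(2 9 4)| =|(1 3 4 2 9)| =5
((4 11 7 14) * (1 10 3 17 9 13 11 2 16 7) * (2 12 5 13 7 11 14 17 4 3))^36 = (17)(1 10 2 16 11)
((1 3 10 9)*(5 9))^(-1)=((1 3 10 5 9))^(-1)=(1 9 5 10 3)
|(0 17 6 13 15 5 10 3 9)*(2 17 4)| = 11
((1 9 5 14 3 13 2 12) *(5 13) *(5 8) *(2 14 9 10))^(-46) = (1 2)(3 5 13)(8 9 14)(10 12) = ((1 10 2 12)(3 8 5 9 13 14))^(-46)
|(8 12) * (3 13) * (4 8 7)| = 4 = |(3 13)(4 8 12 7)|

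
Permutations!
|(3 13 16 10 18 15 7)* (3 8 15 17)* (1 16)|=|(1 16 10 18 17 3 13)(7 8 15)|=21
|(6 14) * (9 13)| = |(6 14)(9 13)| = 2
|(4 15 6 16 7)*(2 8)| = |(2 8)(4 15 6 16 7)| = 10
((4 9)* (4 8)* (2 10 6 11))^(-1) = ((2 10 6 11)(4 9 8))^(-1) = (2 11 6 10)(4 8 9)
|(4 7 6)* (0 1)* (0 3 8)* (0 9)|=15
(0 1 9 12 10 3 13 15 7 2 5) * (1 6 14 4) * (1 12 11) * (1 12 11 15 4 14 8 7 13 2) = (0 6 8 7 1 9 15 13 4 11 12 10 3 2 5) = [6, 9, 5, 2, 11, 0, 8, 1, 7, 15, 3, 12, 10, 4, 14, 13]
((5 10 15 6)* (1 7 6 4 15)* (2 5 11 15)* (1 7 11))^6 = ((1 11 15 4 2 5 10 7 6))^6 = (1 10 4)(2 11 7)(5 15 6)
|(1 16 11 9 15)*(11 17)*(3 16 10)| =8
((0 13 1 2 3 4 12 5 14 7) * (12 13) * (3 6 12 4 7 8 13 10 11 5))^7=(0 13)(1 4)(2 10)(3 14)(5 12)(6 11)(7 8)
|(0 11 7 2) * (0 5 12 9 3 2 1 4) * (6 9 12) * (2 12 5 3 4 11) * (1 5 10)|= 12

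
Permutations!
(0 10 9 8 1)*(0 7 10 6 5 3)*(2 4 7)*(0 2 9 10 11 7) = (0 6 5 3 2 4)(1 9 8)(7 11) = [6, 9, 4, 2, 0, 3, 5, 11, 1, 8, 10, 7]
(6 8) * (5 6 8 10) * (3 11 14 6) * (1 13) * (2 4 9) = [0, 13, 4, 11, 9, 3, 10, 7, 8, 2, 5, 14, 12, 1, 6] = (1 13)(2 4 9)(3 11 14 6 10 5)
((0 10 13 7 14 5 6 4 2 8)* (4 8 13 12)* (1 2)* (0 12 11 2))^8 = ((0 10 11 2 13 7 14 5 6 8 12 4 1))^8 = (0 6 2 4 14 10 8 13 1 5 11 12 7)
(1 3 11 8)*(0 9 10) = (0 9 10)(1 3 11 8) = [9, 3, 2, 11, 4, 5, 6, 7, 1, 10, 0, 8]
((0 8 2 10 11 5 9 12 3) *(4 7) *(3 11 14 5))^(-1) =(0 3 11 12 9 5 14 10 2 8)(4 7) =((0 8 2 10 14 5 9 12 11 3)(4 7))^(-1)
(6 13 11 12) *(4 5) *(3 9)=[0, 1, 2, 9, 5, 4, 13, 7, 8, 3, 10, 12, 6, 11]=(3 9)(4 5)(6 13 11 12)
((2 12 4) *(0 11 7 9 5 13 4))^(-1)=((0 11 7 9 5 13 4 2 12))^(-1)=(0 12 2 4 13 5 9 7 11)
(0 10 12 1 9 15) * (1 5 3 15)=(0 10 12 5 3 15)(1 9)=[10, 9, 2, 15, 4, 3, 6, 7, 8, 1, 12, 11, 5, 13, 14, 0]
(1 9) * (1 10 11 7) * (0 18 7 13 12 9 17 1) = [18, 17, 2, 3, 4, 5, 6, 0, 8, 10, 11, 13, 9, 12, 14, 15, 16, 1, 7] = (0 18 7)(1 17)(9 10 11 13 12)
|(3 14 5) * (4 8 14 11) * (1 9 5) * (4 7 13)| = |(1 9 5 3 11 7 13 4 8 14)| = 10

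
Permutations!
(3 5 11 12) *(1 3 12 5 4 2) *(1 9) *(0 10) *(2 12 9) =[10, 3, 2, 4, 12, 11, 6, 7, 8, 1, 0, 5, 9] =(0 10)(1 3 4 12 9)(5 11)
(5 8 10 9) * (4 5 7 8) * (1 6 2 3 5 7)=(1 6 2 3 5 4 7 8 10 9)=[0, 6, 3, 5, 7, 4, 2, 8, 10, 1, 9]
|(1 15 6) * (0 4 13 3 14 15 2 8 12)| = 11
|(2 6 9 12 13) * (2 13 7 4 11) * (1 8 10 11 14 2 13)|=35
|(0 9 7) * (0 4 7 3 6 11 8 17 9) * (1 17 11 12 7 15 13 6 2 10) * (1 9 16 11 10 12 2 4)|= |(1 17 16 11 8 10 9 3 4 15 13 6 2 12 7)|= 15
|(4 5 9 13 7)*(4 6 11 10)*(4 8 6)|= |(4 5 9 13 7)(6 11 10 8)|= 20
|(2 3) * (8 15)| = |(2 3)(8 15)| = 2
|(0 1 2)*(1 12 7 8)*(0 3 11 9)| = |(0 12 7 8 1 2 3 11 9)| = 9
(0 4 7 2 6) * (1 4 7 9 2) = [7, 4, 6, 3, 9, 5, 0, 1, 8, 2] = (0 7 1 4 9 2 6)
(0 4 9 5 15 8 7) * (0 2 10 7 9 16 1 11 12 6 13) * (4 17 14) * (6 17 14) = (0 14 4 16 1 11 12 17 6 13)(2 10 7)(5 15 8 9) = [14, 11, 10, 3, 16, 15, 13, 2, 9, 5, 7, 12, 17, 0, 4, 8, 1, 6]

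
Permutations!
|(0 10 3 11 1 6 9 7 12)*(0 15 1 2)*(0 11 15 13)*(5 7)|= |(0 10 3 15 1 6 9 5 7 12 13)(2 11)|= 22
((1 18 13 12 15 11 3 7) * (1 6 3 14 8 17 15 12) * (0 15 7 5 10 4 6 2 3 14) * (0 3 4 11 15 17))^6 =((0 17 7 2 4 6 14 8)(1 18 13)(3 5 10 11))^6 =(18)(0 14 4 7)(2 17 8 6)(3 10)(5 11)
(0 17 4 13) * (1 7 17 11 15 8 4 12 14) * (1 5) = (0 11 15 8 4 13)(1 7 17 12 14 5) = [11, 7, 2, 3, 13, 1, 6, 17, 4, 9, 10, 15, 14, 0, 5, 8, 16, 12]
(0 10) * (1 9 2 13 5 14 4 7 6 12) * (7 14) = (0 10)(1 9 2 13 5 7 6 12)(4 14) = [10, 9, 13, 3, 14, 7, 12, 6, 8, 2, 0, 11, 1, 5, 4]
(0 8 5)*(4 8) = [4, 1, 2, 3, 8, 0, 6, 7, 5] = (0 4 8 5)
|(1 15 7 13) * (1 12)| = 5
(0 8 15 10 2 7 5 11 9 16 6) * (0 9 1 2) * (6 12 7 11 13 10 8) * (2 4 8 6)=(0 2 11 1 4 8 15 6 9 16 12 7 5 13 10)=[2, 4, 11, 3, 8, 13, 9, 5, 15, 16, 0, 1, 7, 10, 14, 6, 12]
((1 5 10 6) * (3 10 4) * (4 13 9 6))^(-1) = ((1 5 13 9 6)(3 10 4))^(-1) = (1 6 9 13 5)(3 4 10)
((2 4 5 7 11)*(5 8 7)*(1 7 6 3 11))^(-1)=((1 7)(2 4 8 6 3 11))^(-1)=(1 7)(2 11 3 6 8 4)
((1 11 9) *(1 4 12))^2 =(1 9 12 11 4)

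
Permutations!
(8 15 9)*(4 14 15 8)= (4 14 15 9)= [0, 1, 2, 3, 14, 5, 6, 7, 8, 4, 10, 11, 12, 13, 15, 9]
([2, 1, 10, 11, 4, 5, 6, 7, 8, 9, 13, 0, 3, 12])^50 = [2, 1, 10, 11, 4, 5, 6, 7, 8, 9, 13, 0, 3, 12]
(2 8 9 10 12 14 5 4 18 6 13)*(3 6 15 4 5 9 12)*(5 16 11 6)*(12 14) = (2 8 14 9 10 3 5 16 11 6 13)(4 18 15) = [0, 1, 8, 5, 18, 16, 13, 7, 14, 10, 3, 6, 12, 2, 9, 4, 11, 17, 15]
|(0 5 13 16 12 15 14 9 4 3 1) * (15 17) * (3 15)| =|(0 5 13 16 12 17 3 1)(4 15 14 9)| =8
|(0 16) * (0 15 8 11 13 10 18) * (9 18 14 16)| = 21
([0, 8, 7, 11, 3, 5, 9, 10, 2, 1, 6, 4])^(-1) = (1 9 6 10 7 2 8)(3 4 11)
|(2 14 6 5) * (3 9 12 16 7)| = 20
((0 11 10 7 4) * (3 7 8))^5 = ((0 11 10 8 3 7 4))^5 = (0 7 8 11 4 3 10)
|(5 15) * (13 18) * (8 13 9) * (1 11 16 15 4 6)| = |(1 11 16 15 5 4 6)(8 13 18 9)| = 28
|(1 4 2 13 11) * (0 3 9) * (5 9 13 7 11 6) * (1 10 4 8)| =|(0 3 13 6 5 9)(1 8)(2 7 11 10 4)| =30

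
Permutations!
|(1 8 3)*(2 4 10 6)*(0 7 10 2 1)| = 14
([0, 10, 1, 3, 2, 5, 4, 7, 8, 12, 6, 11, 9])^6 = [0, 10, 1, 3, 2, 5, 4, 7, 8, 9, 6, 11, 12]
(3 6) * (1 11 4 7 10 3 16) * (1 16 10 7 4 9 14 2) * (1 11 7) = (16)(1 7)(2 11 9 14)(3 6 10) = [0, 7, 11, 6, 4, 5, 10, 1, 8, 14, 3, 9, 12, 13, 2, 15, 16]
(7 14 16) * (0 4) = (0 4)(7 14 16) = [4, 1, 2, 3, 0, 5, 6, 14, 8, 9, 10, 11, 12, 13, 16, 15, 7]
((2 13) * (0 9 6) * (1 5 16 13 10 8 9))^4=((0 1 5 16 13 2 10 8 9 6))^4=(0 13 9 5 10)(1 2 6 16 8)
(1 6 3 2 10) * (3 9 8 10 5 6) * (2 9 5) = [0, 3, 2, 9, 4, 6, 5, 7, 10, 8, 1] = (1 3 9 8 10)(5 6)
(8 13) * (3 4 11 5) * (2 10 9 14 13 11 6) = (2 10 9 14 13 8 11 5 3 4 6) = [0, 1, 10, 4, 6, 3, 2, 7, 11, 14, 9, 5, 12, 8, 13]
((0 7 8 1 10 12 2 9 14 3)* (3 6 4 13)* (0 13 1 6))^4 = (0 4 2 7 1 9 8 10 14 6 12)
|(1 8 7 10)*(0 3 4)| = 12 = |(0 3 4)(1 8 7 10)|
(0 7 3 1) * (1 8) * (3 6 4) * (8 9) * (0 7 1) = [1, 7, 2, 9, 3, 5, 4, 6, 0, 8] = (0 1 7 6 4 3 9 8)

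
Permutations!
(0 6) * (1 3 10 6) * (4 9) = (0 1 3 10 6)(4 9) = [1, 3, 2, 10, 9, 5, 0, 7, 8, 4, 6]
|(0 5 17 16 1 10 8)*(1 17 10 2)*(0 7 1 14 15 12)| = |(0 5 10 8 7 1 2 14 15 12)(16 17)| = 10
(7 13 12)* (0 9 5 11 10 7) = (0 9 5 11 10 7 13 12) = [9, 1, 2, 3, 4, 11, 6, 13, 8, 5, 7, 10, 0, 12]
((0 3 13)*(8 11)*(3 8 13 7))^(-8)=(13)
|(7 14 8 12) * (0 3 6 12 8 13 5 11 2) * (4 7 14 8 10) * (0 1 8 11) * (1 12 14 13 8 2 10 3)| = 12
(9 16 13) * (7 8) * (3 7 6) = (3 7 8 6)(9 16 13) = [0, 1, 2, 7, 4, 5, 3, 8, 6, 16, 10, 11, 12, 9, 14, 15, 13]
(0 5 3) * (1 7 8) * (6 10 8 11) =(0 5 3)(1 7 11 6 10 8) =[5, 7, 2, 0, 4, 3, 10, 11, 1, 9, 8, 6]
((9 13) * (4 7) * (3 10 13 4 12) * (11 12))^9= ((3 10 13 9 4 7 11 12))^9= (3 10 13 9 4 7 11 12)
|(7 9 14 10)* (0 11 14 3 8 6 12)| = |(0 11 14 10 7 9 3 8 6 12)| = 10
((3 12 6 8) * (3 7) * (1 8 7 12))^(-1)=((1 8 12 6 7 3))^(-1)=(1 3 7 6 12 8)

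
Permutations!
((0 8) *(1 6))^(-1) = ((0 8)(1 6))^(-1) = (0 8)(1 6)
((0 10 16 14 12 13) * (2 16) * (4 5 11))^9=((0 10 2 16 14 12 13)(4 5 11))^9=(0 2 14 13 10 16 12)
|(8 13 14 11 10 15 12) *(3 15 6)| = |(3 15 12 8 13 14 11 10 6)| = 9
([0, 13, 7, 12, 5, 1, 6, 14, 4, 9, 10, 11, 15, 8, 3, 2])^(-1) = (1 5 4 8 13)(2 15 12 3 14 7)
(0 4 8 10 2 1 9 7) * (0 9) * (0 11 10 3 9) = (0 4 8 3 9 7)(1 11 10 2) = [4, 11, 1, 9, 8, 5, 6, 0, 3, 7, 2, 10]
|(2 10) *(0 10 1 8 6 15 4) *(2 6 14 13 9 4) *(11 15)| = 12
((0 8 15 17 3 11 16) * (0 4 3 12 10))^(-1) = ((0 8 15 17 12 10)(3 11 16 4))^(-1) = (0 10 12 17 15 8)(3 4 16 11)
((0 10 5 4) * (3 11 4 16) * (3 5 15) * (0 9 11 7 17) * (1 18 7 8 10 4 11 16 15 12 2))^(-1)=(0 17 7 18 1 2 12 10 8 3 15 5 16 9 4)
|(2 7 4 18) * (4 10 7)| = 6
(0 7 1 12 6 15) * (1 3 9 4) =(0 7 3 9 4 1 12 6 15) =[7, 12, 2, 9, 1, 5, 15, 3, 8, 4, 10, 11, 6, 13, 14, 0]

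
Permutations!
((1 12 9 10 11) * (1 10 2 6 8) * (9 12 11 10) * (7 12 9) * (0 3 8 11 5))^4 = (0 5 1 8 3)(2 12 11)(6 9 7)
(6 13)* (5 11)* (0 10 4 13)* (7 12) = [10, 1, 2, 3, 13, 11, 0, 12, 8, 9, 4, 5, 7, 6] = (0 10 4 13 6)(5 11)(7 12)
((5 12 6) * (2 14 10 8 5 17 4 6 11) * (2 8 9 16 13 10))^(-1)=((2 14)(4 6 17)(5 12 11 8)(9 16 13 10))^(-1)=(2 14)(4 17 6)(5 8 11 12)(9 10 13 16)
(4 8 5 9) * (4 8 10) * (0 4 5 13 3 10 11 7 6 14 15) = (0 4 11 7 6 14 15)(3 10 5 9 8 13) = [4, 1, 2, 10, 11, 9, 14, 6, 13, 8, 5, 7, 12, 3, 15, 0]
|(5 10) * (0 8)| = 2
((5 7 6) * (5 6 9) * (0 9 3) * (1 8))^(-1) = ((0 9 5 7 3)(1 8))^(-1) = (0 3 7 5 9)(1 8)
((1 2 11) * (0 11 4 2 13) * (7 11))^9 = (0 13 1 11 7)(2 4)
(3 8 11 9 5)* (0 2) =(0 2)(3 8 11 9 5) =[2, 1, 0, 8, 4, 3, 6, 7, 11, 5, 10, 9]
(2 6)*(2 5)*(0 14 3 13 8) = (0 14 3 13 8)(2 6 5) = [14, 1, 6, 13, 4, 2, 5, 7, 0, 9, 10, 11, 12, 8, 3]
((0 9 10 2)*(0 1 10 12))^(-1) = (0 12 9)(1 2 10) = ((0 9 12)(1 10 2))^(-1)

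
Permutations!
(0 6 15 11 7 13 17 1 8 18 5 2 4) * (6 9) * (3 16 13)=[9, 8, 4, 16, 0, 2, 15, 3, 18, 6, 10, 7, 12, 17, 14, 11, 13, 1, 5]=(0 9 6 15 11 7 3 16 13 17 1 8 18 5 2 4)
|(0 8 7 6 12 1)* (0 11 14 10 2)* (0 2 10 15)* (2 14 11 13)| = |(0 8 7 6 12 1 13 2 14 15)| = 10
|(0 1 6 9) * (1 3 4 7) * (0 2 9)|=|(0 3 4 7 1 6)(2 9)|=6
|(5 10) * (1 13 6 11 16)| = 10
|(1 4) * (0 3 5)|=|(0 3 5)(1 4)|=6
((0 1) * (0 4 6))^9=((0 1 4 6))^9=(0 1 4 6)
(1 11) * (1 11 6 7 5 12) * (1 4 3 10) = (1 6 7 5 12 4 3 10) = [0, 6, 2, 10, 3, 12, 7, 5, 8, 9, 1, 11, 4]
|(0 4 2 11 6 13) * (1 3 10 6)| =9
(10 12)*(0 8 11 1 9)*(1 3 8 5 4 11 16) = (0 5 4 11 3 8 16 1 9)(10 12) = [5, 9, 2, 8, 11, 4, 6, 7, 16, 0, 12, 3, 10, 13, 14, 15, 1]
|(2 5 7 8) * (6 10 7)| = |(2 5 6 10 7 8)| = 6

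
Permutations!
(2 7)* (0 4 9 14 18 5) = (0 4 9 14 18 5)(2 7) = [4, 1, 7, 3, 9, 0, 6, 2, 8, 14, 10, 11, 12, 13, 18, 15, 16, 17, 5]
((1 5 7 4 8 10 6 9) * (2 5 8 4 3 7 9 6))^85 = (1 8 10 2 5 9)(3 7)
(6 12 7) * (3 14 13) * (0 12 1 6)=(0 12 7)(1 6)(3 14 13)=[12, 6, 2, 14, 4, 5, 1, 0, 8, 9, 10, 11, 7, 3, 13]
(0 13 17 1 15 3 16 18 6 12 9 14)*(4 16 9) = (0 13 17 1 15 3 9 14)(4 16 18 6 12) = [13, 15, 2, 9, 16, 5, 12, 7, 8, 14, 10, 11, 4, 17, 0, 3, 18, 1, 6]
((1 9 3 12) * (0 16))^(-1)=(0 16)(1 12 3 9)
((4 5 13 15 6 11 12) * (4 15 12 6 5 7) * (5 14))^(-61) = (4 7)(5 14 15 12 13)(6 11)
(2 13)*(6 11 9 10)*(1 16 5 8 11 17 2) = [0, 16, 13, 3, 4, 8, 17, 7, 11, 10, 6, 9, 12, 1, 14, 15, 5, 2] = (1 16 5 8 11 9 10 6 17 2 13)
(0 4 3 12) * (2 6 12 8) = (0 4 3 8 2 6 12) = [4, 1, 6, 8, 3, 5, 12, 7, 2, 9, 10, 11, 0]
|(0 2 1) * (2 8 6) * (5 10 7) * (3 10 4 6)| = 10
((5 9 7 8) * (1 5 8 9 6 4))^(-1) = (1 4 6 5)(7 9)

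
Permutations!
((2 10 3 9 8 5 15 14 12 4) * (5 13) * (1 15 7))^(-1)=((1 15 14 12 4 2 10 3 9 8 13 5 7))^(-1)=(1 7 5 13 8 9 3 10 2 4 12 14 15)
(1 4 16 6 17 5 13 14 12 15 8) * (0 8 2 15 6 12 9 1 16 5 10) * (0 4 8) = [0, 8, 15, 3, 5, 13, 17, 7, 16, 1, 4, 11, 6, 14, 9, 2, 12, 10] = (1 8 16 12 6 17 10 4 5 13 14 9)(2 15)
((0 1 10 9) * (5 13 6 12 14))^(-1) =((0 1 10 9)(5 13 6 12 14))^(-1) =(0 9 10 1)(5 14 12 6 13)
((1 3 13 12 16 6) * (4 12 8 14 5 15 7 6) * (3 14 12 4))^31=(1 14 5 15 7 6)(3 13 8 12 16)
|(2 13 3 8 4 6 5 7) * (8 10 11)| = |(2 13 3 10 11 8 4 6 5 7)| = 10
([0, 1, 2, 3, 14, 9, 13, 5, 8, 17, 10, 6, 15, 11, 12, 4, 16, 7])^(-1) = (4 15 12 14)(5 7 17 9)(6 11 13)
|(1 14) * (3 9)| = 2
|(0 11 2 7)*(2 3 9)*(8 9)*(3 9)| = 10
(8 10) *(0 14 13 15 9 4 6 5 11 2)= (0 14 13 15 9 4 6 5 11 2)(8 10)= [14, 1, 0, 3, 6, 11, 5, 7, 10, 4, 8, 2, 12, 15, 13, 9]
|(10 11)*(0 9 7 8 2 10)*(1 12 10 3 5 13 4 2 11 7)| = 40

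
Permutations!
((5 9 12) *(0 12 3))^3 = ((0 12 5 9 3))^3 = (0 9 12 3 5)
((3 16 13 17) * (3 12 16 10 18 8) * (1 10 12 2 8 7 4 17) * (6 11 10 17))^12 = ((1 17 2 8 3 12 16 13)(4 6 11 10 18 7))^12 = (18)(1 3)(2 16)(8 13)(12 17)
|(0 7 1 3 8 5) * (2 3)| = 7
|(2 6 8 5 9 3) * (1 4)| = |(1 4)(2 6 8 5 9 3)| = 6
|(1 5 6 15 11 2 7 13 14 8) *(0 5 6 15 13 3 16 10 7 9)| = |(0 5 15 11 2 9)(1 6 13 14 8)(3 16 10 7)| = 60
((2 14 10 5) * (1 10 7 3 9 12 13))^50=(14)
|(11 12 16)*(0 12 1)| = |(0 12 16 11 1)| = 5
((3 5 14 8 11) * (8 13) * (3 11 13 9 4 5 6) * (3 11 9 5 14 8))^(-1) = (3 13 8 5 14 4 9 11 6)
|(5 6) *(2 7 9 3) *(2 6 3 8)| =12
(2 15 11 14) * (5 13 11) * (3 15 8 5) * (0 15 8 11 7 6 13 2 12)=(0 15 3 8 5 2 11 14 12)(6 13 7)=[15, 1, 11, 8, 4, 2, 13, 6, 5, 9, 10, 14, 0, 7, 12, 3]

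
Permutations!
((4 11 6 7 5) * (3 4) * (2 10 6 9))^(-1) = ((2 10 6 7 5 3 4 11 9))^(-1) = (2 9 11 4 3 5 7 6 10)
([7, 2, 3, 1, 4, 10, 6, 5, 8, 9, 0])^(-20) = (10)(1 2 3)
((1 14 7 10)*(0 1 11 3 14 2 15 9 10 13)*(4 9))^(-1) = ((0 1 2 15 4 9 10 11 3 14 7 13))^(-1) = (0 13 7 14 3 11 10 9 4 15 2 1)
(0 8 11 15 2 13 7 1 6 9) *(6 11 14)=[8, 11, 13, 3, 4, 5, 9, 1, 14, 0, 10, 15, 12, 7, 6, 2]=(0 8 14 6 9)(1 11 15 2 13 7)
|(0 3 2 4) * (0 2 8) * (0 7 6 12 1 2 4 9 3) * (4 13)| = |(1 2 9 3 8 7 6 12)(4 13)| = 8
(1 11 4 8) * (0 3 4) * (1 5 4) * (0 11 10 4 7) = [3, 10, 2, 1, 8, 7, 6, 0, 5, 9, 4, 11] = (11)(0 3 1 10 4 8 5 7)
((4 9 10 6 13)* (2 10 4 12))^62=((2 10 6 13 12)(4 9))^62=(2 6 12 10 13)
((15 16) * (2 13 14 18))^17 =((2 13 14 18)(15 16))^17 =(2 13 14 18)(15 16)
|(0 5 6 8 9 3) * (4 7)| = 6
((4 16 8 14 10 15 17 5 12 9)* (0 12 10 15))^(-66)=((0 12 9 4 16 8 14 15 17 5 10))^(-66)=(17)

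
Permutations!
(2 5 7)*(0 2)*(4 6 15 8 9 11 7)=(0 2 5 4 6 15 8 9 11 7)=[2, 1, 5, 3, 6, 4, 15, 0, 9, 11, 10, 7, 12, 13, 14, 8]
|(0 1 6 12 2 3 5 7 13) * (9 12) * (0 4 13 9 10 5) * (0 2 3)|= |(0 1 6 10 5 7 9 12 3 2)(4 13)|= 10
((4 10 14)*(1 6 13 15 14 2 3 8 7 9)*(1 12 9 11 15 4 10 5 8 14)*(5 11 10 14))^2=((1 6 13 4 11 15)(2 3 5 8 7 10)(9 12))^2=(1 13 11)(2 5 7)(3 8 10)(4 15 6)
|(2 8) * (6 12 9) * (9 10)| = 4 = |(2 8)(6 12 10 9)|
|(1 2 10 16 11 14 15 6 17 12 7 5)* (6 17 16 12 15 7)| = 10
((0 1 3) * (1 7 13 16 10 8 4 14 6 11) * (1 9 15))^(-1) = (0 3 1 15 9 11 6 14 4 8 10 16 13 7)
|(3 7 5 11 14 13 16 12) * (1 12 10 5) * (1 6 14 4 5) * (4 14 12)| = 8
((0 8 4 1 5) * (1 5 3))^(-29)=(0 5 4 8)(1 3)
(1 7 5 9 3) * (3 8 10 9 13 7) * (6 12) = (1 3)(5 13 7)(6 12)(8 10 9) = [0, 3, 2, 1, 4, 13, 12, 5, 10, 8, 9, 11, 6, 7]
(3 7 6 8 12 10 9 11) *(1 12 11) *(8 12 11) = (1 11 3 7 6 12 10 9) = [0, 11, 2, 7, 4, 5, 12, 6, 8, 1, 9, 3, 10]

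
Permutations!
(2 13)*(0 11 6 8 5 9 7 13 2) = (0 11 6 8 5 9 7 13) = [11, 1, 2, 3, 4, 9, 8, 13, 5, 7, 10, 6, 12, 0]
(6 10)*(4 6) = (4 6 10) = [0, 1, 2, 3, 6, 5, 10, 7, 8, 9, 4]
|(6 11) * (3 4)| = 2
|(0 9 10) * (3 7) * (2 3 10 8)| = 7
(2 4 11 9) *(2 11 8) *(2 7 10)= (2 4 8 7 10)(9 11)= [0, 1, 4, 3, 8, 5, 6, 10, 7, 11, 2, 9]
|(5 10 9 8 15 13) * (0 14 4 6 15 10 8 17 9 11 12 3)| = 12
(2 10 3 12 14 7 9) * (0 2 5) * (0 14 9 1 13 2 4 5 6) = (0 4 5 14 7 1 13 2 10 3 12 9 6) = [4, 13, 10, 12, 5, 14, 0, 1, 8, 6, 3, 11, 9, 2, 7]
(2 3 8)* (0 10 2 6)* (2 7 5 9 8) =(0 10 7 5 9 8 6)(2 3) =[10, 1, 3, 2, 4, 9, 0, 5, 6, 8, 7]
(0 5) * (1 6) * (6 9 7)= [5, 9, 2, 3, 4, 0, 1, 6, 8, 7]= (0 5)(1 9 7 6)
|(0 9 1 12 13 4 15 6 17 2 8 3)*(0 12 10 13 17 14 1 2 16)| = 56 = |(0 9 2 8 3 12 17 16)(1 10 13 4 15 6 14)|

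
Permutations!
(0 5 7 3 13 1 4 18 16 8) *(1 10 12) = [5, 4, 2, 13, 18, 7, 6, 3, 0, 9, 12, 11, 1, 10, 14, 15, 8, 17, 16] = (0 5 7 3 13 10 12 1 4 18 16 8)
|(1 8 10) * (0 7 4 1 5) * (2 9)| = |(0 7 4 1 8 10 5)(2 9)| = 14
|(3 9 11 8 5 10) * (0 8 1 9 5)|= |(0 8)(1 9 11)(3 5 10)|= 6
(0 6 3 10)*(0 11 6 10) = (0 10 11 6 3) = [10, 1, 2, 0, 4, 5, 3, 7, 8, 9, 11, 6]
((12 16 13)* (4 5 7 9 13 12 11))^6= (16)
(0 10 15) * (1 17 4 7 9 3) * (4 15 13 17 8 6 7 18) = (0 10 13 17 15)(1 8 6 7 9 3)(4 18) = [10, 8, 2, 1, 18, 5, 7, 9, 6, 3, 13, 11, 12, 17, 14, 0, 16, 15, 4]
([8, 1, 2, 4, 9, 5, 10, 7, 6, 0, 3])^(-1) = [9, 1, 2, 10, 3, 5, 8, 7, 0, 4, 6]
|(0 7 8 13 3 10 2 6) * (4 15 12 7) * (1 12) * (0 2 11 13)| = 28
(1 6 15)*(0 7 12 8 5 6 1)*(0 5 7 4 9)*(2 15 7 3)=(0 4 9)(2 15 5 6 7 12 8 3)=[4, 1, 15, 2, 9, 6, 7, 12, 3, 0, 10, 11, 8, 13, 14, 5]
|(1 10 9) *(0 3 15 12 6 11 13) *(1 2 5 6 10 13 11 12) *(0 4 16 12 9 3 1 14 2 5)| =33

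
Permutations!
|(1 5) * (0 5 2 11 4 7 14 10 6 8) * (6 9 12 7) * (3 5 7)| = |(0 7 14 10 9 12 3 5 1 2 11 4 6 8)| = 14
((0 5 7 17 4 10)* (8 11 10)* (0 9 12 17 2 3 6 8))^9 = (0 9 6 5 12 8 7 17 11 2 4 10 3)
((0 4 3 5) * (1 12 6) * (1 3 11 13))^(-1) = (0 5 3 6 12 1 13 11 4)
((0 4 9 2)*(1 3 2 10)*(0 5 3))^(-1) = ((0 4 9 10 1)(2 5 3))^(-1) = (0 1 10 9 4)(2 3 5)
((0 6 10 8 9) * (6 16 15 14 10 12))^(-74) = (0 14 9 15 8 16 10)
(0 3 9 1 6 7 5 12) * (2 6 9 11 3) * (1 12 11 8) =(0 2 6 7 5 11 3 8 1 9 12) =[2, 9, 6, 8, 4, 11, 7, 5, 1, 12, 10, 3, 0]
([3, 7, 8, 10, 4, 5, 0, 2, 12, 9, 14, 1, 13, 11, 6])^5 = [0, 13, 1, 3, 4, 5, 6, 11, 7, 9, 10, 12, 2, 8, 14]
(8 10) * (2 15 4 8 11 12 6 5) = (2 15 4 8 10 11 12 6 5) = [0, 1, 15, 3, 8, 2, 5, 7, 10, 9, 11, 12, 6, 13, 14, 4]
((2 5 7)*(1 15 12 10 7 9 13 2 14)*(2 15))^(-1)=((1 2 5 9 13 15 12 10 7 14))^(-1)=(1 14 7 10 12 15 13 9 5 2)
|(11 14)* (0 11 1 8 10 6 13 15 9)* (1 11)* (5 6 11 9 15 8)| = 10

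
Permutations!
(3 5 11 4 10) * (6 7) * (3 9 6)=(3 5 11 4 10 9 6 7)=[0, 1, 2, 5, 10, 11, 7, 3, 8, 6, 9, 4]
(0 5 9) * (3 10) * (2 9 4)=[5, 1, 9, 10, 2, 4, 6, 7, 8, 0, 3]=(0 5 4 2 9)(3 10)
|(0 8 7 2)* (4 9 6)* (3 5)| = |(0 8 7 2)(3 5)(4 9 6)| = 12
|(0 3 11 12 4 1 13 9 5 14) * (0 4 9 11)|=8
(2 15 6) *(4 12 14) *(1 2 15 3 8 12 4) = (1 2 3 8 12 14)(6 15) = [0, 2, 3, 8, 4, 5, 15, 7, 12, 9, 10, 11, 14, 13, 1, 6]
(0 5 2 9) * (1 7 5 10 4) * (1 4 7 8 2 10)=(0 1 8 2 9)(5 10 7)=[1, 8, 9, 3, 4, 10, 6, 5, 2, 0, 7]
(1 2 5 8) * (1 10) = (1 2 5 8 10) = [0, 2, 5, 3, 4, 8, 6, 7, 10, 9, 1]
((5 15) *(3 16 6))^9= (16)(5 15)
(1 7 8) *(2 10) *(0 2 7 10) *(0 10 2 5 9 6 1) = (0 5 9 6 1 2 10 7 8) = [5, 2, 10, 3, 4, 9, 1, 8, 0, 6, 7]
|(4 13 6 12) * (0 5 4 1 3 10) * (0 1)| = 6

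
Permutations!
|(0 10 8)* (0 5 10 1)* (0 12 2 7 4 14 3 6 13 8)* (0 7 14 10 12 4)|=|(0 1 4 10 7)(2 14 3 6 13 8 5 12)|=40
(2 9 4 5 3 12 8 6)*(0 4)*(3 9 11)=(0 4 5 9)(2 11 3 12 8 6)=[4, 1, 11, 12, 5, 9, 2, 7, 6, 0, 10, 3, 8]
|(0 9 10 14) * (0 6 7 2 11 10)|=6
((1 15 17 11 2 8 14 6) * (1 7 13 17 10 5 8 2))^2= ((1 15 10 5 8 14 6 7 13 17 11))^2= (1 10 8 6 13 11 15 5 14 7 17)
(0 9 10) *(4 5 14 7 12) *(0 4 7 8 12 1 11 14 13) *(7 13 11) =(0 9 10 4 5 11 14 8 12 13)(1 7) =[9, 7, 2, 3, 5, 11, 6, 1, 12, 10, 4, 14, 13, 0, 8]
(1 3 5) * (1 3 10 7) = (1 10 7)(3 5) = [0, 10, 2, 5, 4, 3, 6, 1, 8, 9, 7]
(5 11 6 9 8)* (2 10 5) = (2 10 5 11 6 9 8) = [0, 1, 10, 3, 4, 11, 9, 7, 2, 8, 5, 6]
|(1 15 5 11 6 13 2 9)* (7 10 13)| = |(1 15 5 11 6 7 10 13 2 9)| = 10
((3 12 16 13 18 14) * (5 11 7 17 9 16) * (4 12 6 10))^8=((3 6 10 4 12 5 11 7 17 9 16 13 18 14))^8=(3 17 10 16 12 18 11)(4 13 5 14 7 6 9)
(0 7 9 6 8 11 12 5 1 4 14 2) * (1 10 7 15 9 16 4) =[15, 1, 0, 3, 14, 10, 8, 16, 11, 6, 7, 12, 5, 13, 2, 9, 4] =(0 15 9 6 8 11 12 5 10 7 16 4 14 2)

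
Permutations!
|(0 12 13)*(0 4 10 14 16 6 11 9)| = 10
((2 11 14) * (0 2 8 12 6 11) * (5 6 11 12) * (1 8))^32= ((0 2)(1 8 5 6 12 11 14))^32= (1 12 8 11 5 14 6)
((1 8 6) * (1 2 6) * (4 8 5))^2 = ((1 5 4 8)(2 6))^2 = (1 4)(5 8)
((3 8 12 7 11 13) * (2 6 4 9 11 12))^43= (2 9 3 6 11 8 4 13)(7 12)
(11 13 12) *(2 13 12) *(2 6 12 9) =(2 13 6 12 11 9) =[0, 1, 13, 3, 4, 5, 12, 7, 8, 2, 10, 9, 11, 6]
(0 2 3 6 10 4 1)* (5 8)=(0 2 3 6 10 4 1)(5 8)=[2, 0, 3, 6, 1, 8, 10, 7, 5, 9, 4]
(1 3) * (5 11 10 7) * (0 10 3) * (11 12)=(0 10 7 5 12 11 3 1)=[10, 0, 2, 1, 4, 12, 6, 5, 8, 9, 7, 3, 11]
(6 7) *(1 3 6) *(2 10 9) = [0, 3, 10, 6, 4, 5, 7, 1, 8, 2, 9] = (1 3 6 7)(2 10 9)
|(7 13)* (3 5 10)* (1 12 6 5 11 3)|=10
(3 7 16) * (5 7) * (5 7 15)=[0, 1, 2, 7, 4, 15, 6, 16, 8, 9, 10, 11, 12, 13, 14, 5, 3]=(3 7 16)(5 15)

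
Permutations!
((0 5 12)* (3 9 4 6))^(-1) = (0 12 5)(3 6 4 9)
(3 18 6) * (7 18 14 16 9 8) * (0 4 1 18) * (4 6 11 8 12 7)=[6, 18, 2, 14, 1, 5, 3, 0, 4, 12, 10, 8, 7, 13, 16, 15, 9, 17, 11]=(0 6 3 14 16 9 12 7)(1 18 11 8 4)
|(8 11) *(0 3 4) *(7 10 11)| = |(0 3 4)(7 10 11 8)| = 12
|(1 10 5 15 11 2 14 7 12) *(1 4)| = |(1 10 5 15 11 2 14 7 12 4)| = 10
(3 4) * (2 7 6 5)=(2 7 6 5)(3 4)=[0, 1, 7, 4, 3, 2, 5, 6]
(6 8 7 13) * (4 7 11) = [0, 1, 2, 3, 7, 5, 8, 13, 11, 9, 10, 4, 12, 6] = (4 7 13 6 8 11)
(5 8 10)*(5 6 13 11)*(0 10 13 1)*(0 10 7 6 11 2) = (0 7 6 1 10 11 5 8 13 2) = [7, 10, 0, 3, 4, 8, 1, 6, 13, 9, 11, 5, 12, 2]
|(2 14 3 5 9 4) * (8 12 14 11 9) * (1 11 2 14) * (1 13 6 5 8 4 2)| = 8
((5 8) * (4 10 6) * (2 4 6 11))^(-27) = ((2 4 10 11)(5 8))^(-27) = (2 4 10 11)(5 8)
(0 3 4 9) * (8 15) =(0 3 4 9)(8 15) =[3, 1, 2, 4, 9, 5, 6, 7, 15, 0, 10, 11, 12, 13, 14, 8]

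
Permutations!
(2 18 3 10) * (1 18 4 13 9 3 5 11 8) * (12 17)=[0, 18, 4, 10, 13, 11, 6, 7, 1, 3, 2, 8, 17, 9, 14, 15, 16, 12, 5]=(1 18 5 11 8)(2 4 13 9 3 10)(12 17)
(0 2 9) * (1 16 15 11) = [2, 16, 9, 3, 4, 5, 6, 7, 8, 0, 10, 1, 12, 13, 14, 11, 15] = (0 2 9)(1 16 15 11)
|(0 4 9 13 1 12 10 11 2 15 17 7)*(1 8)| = 13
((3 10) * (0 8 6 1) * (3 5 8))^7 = ((0 3 10 5 8 6 1))^7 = (10)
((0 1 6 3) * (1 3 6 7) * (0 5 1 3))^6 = (1 3)(5 7)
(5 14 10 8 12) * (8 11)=(5 14 10 11 8 12)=[0, 1, 2, 3, 4, 14, 6, 7, 12, 9, 11, 8, 5, 13, 10]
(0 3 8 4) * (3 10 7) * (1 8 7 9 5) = (0 10 9 5 1 8 4)(3 7) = [10, 8, 2, 7, 0, 1, 6, 3, 4, 5, 9]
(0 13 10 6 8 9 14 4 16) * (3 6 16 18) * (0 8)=(0 13 10 16 8 9 14 4 18 3 6)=[13, 1, 2, 6, 18, 5, 0, 7, 9, 14, 16, 11, 12, 10, 4, 15, 8, 17, 3]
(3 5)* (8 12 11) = [0, 1, 2, 5, 4, 3, 6, 7, 12, 9, 10, 8, 11] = (3 5)(8 12 11)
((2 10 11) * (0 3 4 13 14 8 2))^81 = ((0 3 4 13 14 8 2 10 11))^81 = (14)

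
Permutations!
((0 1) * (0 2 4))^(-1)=(0 4 2 1)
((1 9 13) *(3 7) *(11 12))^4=(1 9 13)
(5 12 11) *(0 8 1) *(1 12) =[8, 0, 2, 3, 4, 1, 6, 7, 12, 9, 10, 5, 11] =(0 8 12 11 5 1)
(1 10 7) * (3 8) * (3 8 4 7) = [0, 10, 2, 4, 7, 5, 6, 1, 8, 9, 3] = (1 10 3 4 7)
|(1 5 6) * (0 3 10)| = |(0 3 10)(1 5 6)| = 3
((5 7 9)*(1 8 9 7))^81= (1 8 9 5)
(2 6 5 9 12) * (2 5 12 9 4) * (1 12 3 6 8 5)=(1 12)(2 8 5 4)(3 6)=[0, 12, 8, 6, 2, 4, 3, 7, 5, 9, 10, 11, 1]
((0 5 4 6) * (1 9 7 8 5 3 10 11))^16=((0 3 10 11 1 9 7 8 5 4 6))^16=(0 9 6 1 4 11 5 10 8 3 7)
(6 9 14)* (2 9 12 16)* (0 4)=[4, 1, 9, 3, 0, 5, 12, 7, 8, 14, 10, 11, 16, 13, 6, 15, 2]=(0 4)(2 9 14 6 12 16)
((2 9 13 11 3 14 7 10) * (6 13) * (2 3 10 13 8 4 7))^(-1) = ((2 9 6 8 4 7 13 11 10 3 14))^(-1) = (2 14 3 10 11 13 7 4 8 6 9)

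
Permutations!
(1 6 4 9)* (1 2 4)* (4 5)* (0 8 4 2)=(0 8 4 9)(1 6)(2 5)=[8, 6, 5, 3, 9, 2, 1, 7, 4, 0]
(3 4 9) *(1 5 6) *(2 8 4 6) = (1 5 2 8 4 9 3 6) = [0, 5, 8, 6, 9, 2, 1, 7, 4, 3]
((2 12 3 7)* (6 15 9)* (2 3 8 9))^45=(2 9)(3 7)(6 12)(8 15)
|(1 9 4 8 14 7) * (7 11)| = 7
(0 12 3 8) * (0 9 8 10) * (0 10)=(0 12 3)(8 9)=[12, 1, 2, 0, 4, 5, 6, 7, 9, 8, 10, 11, 3]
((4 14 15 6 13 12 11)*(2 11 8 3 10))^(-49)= (2 13 11 12 4 8 14 3 15 10 6)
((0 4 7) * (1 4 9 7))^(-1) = ((0 9 7)(1 4))^(-1) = (0 7 9)(1 4)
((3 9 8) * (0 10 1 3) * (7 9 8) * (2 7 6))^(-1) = (0 8 3 1 10)(2 6 9 7)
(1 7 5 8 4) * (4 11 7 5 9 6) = [0, 5, 2, 3, 1, 8, 4, 9, 11, 6, 10, 7] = (1 5 8 11 7 9 6 4)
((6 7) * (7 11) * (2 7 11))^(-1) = ((11)(2 7 6))^(-1) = (11)(2 6 7)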